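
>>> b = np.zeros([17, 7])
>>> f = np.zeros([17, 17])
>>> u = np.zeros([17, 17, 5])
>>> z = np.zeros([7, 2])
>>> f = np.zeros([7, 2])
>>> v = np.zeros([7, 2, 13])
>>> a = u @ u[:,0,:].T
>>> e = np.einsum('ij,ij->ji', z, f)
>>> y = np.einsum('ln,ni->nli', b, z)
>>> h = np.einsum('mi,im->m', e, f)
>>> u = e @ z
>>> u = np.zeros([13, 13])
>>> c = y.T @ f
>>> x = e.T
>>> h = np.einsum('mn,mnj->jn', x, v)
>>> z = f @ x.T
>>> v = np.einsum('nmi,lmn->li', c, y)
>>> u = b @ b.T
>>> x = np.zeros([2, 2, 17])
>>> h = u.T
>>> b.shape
(17, 7)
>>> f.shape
(7, 2)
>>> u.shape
(17, 17)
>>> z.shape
(7, 7)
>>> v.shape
(7, 2)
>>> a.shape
(17, 17, 17)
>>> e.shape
(2, 7)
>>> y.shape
(7, 17, 2)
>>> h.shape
(17, 17)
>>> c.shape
(2, 17, 2)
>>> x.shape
(2, 2, 17)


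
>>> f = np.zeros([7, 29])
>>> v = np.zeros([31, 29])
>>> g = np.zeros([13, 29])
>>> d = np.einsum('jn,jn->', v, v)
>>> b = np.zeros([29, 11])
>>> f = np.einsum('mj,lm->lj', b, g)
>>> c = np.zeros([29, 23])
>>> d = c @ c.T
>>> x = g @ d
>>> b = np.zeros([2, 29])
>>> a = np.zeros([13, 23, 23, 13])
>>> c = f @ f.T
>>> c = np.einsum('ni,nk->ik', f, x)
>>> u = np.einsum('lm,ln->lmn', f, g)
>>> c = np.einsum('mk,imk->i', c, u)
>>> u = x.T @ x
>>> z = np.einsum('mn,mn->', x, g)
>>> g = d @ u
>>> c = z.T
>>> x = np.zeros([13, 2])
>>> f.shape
(13, 11)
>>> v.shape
(31, 29)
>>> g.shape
(29, 29)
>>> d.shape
(29, 29)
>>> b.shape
(2, 29)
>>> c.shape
()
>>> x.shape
(13, 2)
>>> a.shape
(13, 23, 23, 13)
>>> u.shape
(29, 29)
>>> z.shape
()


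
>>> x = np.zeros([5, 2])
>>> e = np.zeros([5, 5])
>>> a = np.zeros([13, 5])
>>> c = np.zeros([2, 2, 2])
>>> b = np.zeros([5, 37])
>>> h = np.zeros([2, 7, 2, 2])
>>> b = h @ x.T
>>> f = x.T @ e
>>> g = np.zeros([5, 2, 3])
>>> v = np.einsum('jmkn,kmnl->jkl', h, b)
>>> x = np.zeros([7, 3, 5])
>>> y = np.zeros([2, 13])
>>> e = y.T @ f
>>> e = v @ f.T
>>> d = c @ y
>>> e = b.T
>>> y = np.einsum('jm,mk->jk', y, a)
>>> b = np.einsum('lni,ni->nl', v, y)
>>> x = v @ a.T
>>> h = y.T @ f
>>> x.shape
(2, 2, 13)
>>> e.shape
(5, 2, 7, 2)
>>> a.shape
(13, 5)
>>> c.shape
(2, 2, 2)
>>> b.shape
(2, 2)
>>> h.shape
(5, 5)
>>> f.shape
(2, 5)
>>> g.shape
(5, 2, 3)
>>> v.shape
(2, 2, 5)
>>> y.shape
(2, 5)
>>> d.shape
(2, 2, 13)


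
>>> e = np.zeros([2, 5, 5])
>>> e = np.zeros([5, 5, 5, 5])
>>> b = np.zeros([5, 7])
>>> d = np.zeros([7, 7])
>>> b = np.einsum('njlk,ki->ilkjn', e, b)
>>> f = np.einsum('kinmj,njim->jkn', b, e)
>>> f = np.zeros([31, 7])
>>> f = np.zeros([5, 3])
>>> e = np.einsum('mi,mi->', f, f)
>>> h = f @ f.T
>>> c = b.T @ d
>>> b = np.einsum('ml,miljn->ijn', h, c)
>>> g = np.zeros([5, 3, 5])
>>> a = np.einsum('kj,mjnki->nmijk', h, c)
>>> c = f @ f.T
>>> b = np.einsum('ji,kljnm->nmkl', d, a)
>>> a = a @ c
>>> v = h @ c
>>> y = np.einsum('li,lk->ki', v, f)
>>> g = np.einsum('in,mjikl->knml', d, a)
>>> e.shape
()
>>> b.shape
(5, 5, 5, 5)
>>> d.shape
(7, 7)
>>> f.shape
(5, 3)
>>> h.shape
(5, 5)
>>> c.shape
(5, 5)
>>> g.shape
(5, 7, 5, 5)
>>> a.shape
(5, 5, 7, 5, 5)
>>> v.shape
(5, 5)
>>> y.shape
(3, 5)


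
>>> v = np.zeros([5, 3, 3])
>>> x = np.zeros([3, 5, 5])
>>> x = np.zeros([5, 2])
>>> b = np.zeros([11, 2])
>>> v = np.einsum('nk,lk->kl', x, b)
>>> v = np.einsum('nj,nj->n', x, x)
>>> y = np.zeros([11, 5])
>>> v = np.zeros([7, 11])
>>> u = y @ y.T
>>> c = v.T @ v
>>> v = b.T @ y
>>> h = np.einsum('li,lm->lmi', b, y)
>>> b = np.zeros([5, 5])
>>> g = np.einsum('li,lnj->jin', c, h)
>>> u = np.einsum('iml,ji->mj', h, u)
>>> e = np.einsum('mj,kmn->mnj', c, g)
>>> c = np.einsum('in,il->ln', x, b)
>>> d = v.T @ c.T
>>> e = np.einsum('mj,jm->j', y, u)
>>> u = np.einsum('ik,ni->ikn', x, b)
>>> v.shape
(2, 5)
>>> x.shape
(5, 2)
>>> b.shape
(5, 5)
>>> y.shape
(11, 5)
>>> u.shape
(5, 2, 5)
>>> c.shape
(5, 2)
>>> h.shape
(11, 5, 2)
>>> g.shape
(2, 11, 5)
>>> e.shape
(5,)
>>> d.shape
(5, 5)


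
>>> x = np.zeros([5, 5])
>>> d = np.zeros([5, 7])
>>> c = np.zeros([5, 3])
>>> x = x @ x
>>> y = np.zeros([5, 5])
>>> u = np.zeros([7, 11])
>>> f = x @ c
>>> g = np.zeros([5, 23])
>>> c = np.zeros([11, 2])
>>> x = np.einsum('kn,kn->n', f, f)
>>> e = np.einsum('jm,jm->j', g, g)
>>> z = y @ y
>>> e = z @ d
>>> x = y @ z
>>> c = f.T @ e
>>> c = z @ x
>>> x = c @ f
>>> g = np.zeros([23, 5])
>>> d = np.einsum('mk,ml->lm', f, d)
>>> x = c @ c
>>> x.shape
(5, 5)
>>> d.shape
(7, 5)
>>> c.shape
(5, 5)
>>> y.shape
(5, 5)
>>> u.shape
(7, 11)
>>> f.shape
(5, 3)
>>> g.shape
(23, 5)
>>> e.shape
(5, 7)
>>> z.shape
(5, 5)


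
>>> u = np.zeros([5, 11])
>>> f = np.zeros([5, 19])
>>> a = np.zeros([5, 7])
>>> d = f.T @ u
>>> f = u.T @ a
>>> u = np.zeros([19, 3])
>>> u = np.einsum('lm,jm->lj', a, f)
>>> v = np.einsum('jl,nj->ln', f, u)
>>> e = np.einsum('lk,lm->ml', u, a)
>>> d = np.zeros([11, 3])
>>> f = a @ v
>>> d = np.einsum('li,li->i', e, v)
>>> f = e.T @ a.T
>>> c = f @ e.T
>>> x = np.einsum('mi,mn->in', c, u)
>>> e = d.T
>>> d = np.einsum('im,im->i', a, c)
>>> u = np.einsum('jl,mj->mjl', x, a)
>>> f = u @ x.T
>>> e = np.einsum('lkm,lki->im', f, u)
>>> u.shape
(5, 7, 11)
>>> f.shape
(5, 7, 7)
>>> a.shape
(5, 7)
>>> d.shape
(5,)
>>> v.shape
(7, 5)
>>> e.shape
(11, 7)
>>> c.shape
(5, 7)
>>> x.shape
(7, 11)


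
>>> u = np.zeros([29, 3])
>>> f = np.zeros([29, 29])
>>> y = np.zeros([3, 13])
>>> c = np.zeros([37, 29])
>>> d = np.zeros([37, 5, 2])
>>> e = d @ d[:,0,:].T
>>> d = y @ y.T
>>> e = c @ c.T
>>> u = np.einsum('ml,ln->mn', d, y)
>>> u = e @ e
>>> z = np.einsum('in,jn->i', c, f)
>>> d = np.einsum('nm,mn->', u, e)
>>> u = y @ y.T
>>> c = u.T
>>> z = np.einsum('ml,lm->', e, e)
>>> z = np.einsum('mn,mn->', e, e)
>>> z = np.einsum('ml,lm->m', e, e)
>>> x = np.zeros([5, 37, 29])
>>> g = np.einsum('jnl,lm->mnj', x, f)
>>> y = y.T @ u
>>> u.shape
(3, 3)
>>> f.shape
(29, 29)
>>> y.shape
(13, 3)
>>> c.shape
(3, 3)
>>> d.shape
()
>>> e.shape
(37, 37)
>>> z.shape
(37,)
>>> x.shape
(5, 37, 29)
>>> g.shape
(29, 37, 5)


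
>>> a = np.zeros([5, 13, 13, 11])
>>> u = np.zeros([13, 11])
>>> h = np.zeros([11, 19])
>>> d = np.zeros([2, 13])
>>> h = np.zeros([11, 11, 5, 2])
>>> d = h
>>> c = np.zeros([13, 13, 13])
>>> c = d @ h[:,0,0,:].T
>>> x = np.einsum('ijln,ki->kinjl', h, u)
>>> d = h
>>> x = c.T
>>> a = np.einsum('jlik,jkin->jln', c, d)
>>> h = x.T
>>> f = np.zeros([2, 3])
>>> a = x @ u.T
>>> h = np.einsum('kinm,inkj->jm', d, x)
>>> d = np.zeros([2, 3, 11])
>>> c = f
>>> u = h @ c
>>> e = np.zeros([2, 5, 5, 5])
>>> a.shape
(11, 5, 11, 13)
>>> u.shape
(11, 3)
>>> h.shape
(11, 2)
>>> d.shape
(2, 3, 11)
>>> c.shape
(2, 3)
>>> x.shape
(11, 5, 11, 11)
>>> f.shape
(2, 3)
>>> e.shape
(2, 5, 5, 5)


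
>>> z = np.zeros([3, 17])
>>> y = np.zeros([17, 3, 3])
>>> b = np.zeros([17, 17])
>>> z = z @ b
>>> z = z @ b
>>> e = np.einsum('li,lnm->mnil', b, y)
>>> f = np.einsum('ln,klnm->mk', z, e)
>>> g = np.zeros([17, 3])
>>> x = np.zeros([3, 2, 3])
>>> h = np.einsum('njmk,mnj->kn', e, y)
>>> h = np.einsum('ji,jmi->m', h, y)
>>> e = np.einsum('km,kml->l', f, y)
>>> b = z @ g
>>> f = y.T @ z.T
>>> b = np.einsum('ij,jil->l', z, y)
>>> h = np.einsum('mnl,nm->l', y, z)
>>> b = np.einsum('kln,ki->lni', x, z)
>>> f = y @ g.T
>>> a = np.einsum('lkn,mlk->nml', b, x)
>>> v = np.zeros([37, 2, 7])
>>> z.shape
(3, 17)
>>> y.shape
(17, 3, 3)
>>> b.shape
(2, 3, 17)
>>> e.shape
(3,)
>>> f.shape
(17, 3, 17)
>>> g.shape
(17, 3)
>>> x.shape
(3, 2, 3)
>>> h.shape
(3,)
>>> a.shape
(17, 3, 2)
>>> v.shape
(37, 2, 7)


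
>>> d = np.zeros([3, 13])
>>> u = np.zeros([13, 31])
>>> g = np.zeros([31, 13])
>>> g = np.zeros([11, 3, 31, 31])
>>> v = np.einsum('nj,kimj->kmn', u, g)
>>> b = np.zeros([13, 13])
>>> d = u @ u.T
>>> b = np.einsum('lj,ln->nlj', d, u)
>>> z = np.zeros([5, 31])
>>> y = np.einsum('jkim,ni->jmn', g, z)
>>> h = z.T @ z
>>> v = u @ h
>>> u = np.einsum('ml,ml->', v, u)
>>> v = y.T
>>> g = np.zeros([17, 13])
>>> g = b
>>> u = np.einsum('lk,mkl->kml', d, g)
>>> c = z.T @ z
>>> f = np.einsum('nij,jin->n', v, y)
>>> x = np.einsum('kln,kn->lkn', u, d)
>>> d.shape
(13, 13)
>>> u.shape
(13, 31, 13)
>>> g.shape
(31, 13, 13)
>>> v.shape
(5, 31, 11)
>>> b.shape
(31, 13, 13)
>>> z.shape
(5, 31)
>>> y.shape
(11, 31, 5)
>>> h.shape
(31, 31)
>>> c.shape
(31, 31)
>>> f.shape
(5,)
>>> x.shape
(31, 13, 13)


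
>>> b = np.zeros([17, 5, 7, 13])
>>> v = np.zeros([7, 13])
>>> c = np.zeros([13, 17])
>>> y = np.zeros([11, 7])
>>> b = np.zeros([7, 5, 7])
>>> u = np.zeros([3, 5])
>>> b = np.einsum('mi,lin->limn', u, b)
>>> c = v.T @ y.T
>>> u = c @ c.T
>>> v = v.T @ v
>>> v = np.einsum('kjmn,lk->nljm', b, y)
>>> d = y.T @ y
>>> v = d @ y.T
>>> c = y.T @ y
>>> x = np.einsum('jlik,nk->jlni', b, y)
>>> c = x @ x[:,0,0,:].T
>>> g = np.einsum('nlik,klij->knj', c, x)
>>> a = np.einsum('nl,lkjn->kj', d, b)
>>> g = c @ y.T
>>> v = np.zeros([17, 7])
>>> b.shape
(7, 5, 3, 7)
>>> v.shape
(17, 7)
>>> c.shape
(7, 5, 11, 7)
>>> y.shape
(11, 7)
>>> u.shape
(13, 13)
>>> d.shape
(7, 7)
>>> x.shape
(7, 5, 11, 3)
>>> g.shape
(7, 5, 11, 11)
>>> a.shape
(5, 3)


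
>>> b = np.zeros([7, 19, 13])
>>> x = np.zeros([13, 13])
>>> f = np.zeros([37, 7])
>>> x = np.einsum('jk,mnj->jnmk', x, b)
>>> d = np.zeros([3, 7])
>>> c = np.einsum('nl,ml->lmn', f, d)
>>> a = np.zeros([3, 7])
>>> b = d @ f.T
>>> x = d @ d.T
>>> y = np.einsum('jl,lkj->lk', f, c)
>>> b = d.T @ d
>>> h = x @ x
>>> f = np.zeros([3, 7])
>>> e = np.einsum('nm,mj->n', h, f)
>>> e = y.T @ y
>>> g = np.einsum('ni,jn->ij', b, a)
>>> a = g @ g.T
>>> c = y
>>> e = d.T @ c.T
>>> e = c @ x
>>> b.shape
(7, 7)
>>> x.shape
(3, 3)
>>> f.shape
(3, 7)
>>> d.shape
(3, 7)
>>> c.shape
(7, 3)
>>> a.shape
(7, 7)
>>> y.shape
(7, 3)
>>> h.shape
(3, 3)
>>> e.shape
(7, 3)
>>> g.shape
(7, 3)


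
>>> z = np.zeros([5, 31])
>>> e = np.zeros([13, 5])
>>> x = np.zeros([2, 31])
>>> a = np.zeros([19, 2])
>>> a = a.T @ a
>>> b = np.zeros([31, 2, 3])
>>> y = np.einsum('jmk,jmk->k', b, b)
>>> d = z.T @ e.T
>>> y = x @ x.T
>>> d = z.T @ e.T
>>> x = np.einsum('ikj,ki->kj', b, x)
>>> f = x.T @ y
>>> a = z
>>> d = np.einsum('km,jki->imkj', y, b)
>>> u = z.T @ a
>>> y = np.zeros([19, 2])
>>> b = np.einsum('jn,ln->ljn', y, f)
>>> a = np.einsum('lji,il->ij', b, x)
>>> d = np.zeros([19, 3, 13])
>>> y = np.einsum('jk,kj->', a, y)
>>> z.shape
(5, 31)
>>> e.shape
(13, 5)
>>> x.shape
(2, 3)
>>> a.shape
(2, 19)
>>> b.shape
(3, 19, 2)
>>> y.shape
()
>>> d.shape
(19, 3, 13)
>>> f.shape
(3, 2)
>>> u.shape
(31, 31)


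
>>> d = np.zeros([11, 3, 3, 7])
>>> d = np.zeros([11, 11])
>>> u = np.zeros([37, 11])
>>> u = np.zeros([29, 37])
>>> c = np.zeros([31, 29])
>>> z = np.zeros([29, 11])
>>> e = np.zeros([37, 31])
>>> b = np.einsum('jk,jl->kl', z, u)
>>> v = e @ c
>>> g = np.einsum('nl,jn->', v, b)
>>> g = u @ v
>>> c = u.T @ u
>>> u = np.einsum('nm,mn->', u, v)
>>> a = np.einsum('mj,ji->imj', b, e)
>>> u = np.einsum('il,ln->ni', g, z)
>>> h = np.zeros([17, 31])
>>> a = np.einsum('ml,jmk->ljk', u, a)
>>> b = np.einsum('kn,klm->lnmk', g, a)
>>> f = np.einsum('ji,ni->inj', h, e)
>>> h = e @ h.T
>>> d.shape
(11, 11)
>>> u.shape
(11, 29)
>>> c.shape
(37, 37)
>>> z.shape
(29, 11)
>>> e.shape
(37, 31)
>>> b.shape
(31, 29, 37, 29)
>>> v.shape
(37, 29)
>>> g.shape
(29, 29)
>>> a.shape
(29, 31, 37)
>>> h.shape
(37, 17)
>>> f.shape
(31, 37, 17)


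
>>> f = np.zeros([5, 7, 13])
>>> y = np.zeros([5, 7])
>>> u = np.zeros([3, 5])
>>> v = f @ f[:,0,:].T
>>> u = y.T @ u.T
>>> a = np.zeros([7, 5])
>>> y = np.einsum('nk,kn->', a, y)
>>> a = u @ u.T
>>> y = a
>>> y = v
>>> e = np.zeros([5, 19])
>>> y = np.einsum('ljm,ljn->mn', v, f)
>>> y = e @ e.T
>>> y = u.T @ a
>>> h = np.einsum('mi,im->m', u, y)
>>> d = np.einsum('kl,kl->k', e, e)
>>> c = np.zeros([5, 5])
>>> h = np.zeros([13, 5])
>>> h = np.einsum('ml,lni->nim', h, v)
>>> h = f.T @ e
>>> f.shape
(5, 7, 13)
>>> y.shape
(3, 7)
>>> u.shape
(7, 3)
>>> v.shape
(5, 7, 5)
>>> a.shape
(7, 7)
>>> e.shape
(5, 19)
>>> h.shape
(13, 7, 19)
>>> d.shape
(5,)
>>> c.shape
(5, 5)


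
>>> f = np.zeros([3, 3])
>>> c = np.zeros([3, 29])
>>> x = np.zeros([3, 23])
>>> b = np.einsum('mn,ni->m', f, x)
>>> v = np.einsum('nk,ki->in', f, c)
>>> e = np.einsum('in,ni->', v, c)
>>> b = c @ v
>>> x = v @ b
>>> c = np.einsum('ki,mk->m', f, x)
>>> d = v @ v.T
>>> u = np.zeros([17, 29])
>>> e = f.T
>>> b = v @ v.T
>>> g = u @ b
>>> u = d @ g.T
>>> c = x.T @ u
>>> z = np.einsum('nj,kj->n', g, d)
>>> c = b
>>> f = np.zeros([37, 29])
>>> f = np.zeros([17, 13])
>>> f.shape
(17, 13)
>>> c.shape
(29, 29)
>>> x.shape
(29, 3)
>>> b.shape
(29, 29)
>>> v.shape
(29, 3)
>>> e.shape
(3, 3)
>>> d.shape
(29, 29)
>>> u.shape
(29, 17)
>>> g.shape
(17, 29)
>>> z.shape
(17,)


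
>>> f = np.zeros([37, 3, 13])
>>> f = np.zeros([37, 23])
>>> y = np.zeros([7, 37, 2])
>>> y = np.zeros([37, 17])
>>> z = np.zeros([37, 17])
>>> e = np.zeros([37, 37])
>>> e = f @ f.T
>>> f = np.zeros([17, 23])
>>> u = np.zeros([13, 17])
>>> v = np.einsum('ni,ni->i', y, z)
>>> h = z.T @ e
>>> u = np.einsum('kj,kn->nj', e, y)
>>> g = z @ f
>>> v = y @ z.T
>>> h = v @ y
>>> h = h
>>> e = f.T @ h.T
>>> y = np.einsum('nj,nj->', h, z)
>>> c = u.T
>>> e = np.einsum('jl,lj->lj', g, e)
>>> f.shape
(17, 23)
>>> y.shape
()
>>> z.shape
(37, 17)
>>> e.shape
(23, 37)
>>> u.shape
(17, 37)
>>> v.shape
(37, 37)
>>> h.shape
(37, 17)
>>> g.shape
(37, 23)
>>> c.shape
(37, 17)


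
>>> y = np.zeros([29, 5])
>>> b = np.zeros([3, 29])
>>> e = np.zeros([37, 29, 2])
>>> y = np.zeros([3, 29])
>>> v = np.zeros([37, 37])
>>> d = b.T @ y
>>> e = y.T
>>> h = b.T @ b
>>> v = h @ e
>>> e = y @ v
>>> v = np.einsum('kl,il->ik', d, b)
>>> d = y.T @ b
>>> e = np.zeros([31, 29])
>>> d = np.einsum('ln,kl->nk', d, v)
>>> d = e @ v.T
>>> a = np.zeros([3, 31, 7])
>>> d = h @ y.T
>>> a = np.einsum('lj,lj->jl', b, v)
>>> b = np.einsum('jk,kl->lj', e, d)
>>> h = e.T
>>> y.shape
(3, 29)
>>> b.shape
(3, 31)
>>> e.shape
(31, 29)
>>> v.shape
(3, 29)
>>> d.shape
(29, 3)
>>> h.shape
(29, 31)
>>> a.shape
(29, 3)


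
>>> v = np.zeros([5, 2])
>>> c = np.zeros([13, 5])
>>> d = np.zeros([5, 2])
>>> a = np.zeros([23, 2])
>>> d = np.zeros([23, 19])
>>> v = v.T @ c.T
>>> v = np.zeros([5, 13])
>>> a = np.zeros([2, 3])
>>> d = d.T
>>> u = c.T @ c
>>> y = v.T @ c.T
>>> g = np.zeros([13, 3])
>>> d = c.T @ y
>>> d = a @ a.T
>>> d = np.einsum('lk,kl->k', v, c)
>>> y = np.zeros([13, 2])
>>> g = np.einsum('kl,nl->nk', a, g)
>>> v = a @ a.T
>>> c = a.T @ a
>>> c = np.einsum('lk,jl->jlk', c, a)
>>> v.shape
(2, 2)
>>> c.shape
(2, 3, 3)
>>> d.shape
(13,)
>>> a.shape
(2, 3)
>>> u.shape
(5, 5)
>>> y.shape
(13, 2)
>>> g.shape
(13, 2)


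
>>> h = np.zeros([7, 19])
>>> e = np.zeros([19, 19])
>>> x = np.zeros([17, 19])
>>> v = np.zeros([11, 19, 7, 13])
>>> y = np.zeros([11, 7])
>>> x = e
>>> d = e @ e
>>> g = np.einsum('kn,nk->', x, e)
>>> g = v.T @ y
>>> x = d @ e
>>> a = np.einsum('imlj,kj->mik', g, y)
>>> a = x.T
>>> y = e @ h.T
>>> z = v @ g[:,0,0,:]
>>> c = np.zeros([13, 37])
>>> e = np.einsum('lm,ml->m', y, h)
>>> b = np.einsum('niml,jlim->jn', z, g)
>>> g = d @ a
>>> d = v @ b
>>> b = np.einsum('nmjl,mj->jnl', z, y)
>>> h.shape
(7, 19)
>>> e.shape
(7,)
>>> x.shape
(19, 19)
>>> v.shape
(11, 19, 7, 13)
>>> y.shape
(19, 7)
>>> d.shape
(11, 19, 7, 11)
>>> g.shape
(19, 19)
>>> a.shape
(19, 19)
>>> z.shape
(11, 19, 7, 7)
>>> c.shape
(13, 37)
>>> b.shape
(7, 11, 7)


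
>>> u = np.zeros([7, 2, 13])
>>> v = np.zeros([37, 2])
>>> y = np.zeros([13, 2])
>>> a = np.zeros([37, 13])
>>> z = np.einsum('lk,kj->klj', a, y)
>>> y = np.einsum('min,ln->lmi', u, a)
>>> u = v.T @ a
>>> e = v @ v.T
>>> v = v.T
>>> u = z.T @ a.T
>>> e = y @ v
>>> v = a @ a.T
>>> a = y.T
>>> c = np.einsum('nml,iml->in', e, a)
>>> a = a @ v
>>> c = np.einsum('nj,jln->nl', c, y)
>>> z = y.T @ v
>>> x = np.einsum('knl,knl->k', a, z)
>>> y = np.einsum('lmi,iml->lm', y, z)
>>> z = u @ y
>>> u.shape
(2, 37, 37)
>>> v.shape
(37, 37)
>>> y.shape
(37, 7)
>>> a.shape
(2, 7, 37)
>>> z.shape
(2, 37, 7)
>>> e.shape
(37, 7, 37)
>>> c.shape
(2, 7)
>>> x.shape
(2,)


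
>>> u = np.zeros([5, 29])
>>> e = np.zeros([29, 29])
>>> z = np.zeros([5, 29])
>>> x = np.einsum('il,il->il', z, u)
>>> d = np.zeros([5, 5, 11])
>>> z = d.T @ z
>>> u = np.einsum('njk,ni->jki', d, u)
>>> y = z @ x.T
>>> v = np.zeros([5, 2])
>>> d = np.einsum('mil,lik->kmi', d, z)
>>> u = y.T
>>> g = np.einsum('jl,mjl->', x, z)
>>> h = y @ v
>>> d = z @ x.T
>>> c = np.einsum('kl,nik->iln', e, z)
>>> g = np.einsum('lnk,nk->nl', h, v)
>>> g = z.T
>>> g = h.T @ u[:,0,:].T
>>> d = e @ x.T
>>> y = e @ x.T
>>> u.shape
(5, 5, 11)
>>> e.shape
(29, 29)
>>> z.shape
(11, 5, 29)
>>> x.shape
(5, 29)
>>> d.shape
(29, 5)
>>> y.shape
(29, 5)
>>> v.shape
(5, 2)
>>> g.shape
(2, 5, 5)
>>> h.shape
(11, 5, 2)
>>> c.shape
(5, 29, 11)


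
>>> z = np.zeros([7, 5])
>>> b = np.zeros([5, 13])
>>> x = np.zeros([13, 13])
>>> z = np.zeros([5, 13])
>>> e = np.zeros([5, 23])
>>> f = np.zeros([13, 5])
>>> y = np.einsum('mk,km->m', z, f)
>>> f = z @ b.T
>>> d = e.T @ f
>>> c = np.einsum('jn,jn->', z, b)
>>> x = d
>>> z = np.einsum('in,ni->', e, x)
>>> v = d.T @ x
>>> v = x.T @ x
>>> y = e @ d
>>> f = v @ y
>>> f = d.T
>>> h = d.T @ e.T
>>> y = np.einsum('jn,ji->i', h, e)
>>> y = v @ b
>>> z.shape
()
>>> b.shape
(5, 13)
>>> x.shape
(23, 5)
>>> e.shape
(5, 23)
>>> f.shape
(5, 23)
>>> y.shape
(5, 13)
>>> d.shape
(23, 5)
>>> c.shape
()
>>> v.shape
(5, 5)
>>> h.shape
(5, 5)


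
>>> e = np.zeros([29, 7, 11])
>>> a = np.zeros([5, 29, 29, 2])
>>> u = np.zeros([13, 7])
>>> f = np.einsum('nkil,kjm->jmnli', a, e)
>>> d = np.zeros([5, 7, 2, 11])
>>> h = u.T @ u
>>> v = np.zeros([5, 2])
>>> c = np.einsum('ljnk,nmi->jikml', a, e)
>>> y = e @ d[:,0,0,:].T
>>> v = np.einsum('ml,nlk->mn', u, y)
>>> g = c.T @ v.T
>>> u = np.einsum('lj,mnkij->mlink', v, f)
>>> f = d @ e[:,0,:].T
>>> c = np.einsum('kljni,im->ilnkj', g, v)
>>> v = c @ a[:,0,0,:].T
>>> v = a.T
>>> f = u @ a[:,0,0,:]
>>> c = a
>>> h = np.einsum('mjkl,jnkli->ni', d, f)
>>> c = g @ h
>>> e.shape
(29, 7, 11)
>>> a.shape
(5, 29, 29, 2)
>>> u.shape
(7, 13, 2, 11, 5)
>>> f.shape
(7, 13, 2, 11, 2)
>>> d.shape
(5, 7, 2, 11)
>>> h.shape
(13, 2)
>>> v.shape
(2, 29, 29, 5)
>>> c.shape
(5, 7, 2, 11, 2)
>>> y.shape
(29, 7, 5)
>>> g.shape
(5, 7, 2, 11, 13)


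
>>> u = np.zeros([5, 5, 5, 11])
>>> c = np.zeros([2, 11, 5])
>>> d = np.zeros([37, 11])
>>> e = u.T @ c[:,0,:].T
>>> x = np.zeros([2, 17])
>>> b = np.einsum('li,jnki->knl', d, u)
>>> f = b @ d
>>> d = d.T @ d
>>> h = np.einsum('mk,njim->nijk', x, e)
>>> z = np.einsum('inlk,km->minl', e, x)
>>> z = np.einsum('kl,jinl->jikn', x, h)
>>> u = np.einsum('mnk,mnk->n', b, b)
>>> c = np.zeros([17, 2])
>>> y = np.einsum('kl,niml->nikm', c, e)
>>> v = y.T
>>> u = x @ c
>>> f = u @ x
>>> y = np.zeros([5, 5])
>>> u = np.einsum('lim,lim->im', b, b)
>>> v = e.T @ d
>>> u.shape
(5, 37)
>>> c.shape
(17, 2)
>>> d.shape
(11, 11)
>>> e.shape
(11, 5, 5, 2)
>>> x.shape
(2, 17)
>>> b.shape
(5, 5, 37)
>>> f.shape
(2, 17)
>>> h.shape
(11, 5, 5, 17)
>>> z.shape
(11, 5, 2, 5)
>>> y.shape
(5, 5)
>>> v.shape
(2, 5, 5, 11)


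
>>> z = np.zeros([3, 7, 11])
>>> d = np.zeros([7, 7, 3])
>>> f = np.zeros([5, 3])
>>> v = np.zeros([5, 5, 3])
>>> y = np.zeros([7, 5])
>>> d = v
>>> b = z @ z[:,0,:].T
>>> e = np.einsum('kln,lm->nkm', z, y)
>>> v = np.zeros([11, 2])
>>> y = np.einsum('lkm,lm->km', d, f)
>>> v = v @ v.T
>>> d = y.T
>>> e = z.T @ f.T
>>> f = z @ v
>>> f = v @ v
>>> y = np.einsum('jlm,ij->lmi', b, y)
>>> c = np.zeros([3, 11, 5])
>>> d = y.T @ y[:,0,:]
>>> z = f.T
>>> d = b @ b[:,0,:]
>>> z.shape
(11, 11)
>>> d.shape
(3, 7, 3)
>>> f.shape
(11, 11)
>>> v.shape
(11, 11)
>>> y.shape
(7, 3, 5)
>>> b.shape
(3, 7, 3)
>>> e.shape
(11, 7, 5)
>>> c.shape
(3, 11, 5)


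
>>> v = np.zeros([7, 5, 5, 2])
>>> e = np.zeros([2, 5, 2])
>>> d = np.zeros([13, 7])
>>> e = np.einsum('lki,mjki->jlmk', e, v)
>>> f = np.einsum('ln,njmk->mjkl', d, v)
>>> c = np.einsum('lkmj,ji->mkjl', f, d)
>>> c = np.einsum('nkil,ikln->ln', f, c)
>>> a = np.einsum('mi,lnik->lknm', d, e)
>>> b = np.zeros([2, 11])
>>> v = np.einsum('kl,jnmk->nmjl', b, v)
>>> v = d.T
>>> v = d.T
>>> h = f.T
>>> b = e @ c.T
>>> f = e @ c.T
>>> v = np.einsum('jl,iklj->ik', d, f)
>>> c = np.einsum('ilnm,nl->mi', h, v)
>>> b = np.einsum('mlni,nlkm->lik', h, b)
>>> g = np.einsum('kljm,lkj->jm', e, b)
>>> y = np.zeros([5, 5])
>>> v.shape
(5, 2)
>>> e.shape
(5, 2, 7, 5)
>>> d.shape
(13, 7)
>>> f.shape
(5, 2, 7, 13)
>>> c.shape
(5, 13)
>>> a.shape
(5, 5, 2, 13)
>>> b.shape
(2, 5, 7)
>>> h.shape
(13, 2, 5, 5)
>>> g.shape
(7, 5)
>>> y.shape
(5, 5)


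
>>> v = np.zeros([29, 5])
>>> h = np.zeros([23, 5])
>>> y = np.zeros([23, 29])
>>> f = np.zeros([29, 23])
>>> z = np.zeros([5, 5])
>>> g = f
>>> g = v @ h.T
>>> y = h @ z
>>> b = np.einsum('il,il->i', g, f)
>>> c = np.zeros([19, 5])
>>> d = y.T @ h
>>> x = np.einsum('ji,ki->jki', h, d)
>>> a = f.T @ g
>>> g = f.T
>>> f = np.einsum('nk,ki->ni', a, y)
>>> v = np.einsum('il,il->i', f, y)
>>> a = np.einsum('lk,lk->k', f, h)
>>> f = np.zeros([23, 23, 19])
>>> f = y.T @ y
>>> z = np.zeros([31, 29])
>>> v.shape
(23,)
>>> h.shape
(23, 5)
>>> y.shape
(23, 5)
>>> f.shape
(5, 5)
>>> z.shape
(31, 29)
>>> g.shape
(23, 29)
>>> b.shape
(29,)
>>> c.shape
(19, 5)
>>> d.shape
(5, 5)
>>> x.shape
(23, 5, 5)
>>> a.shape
(5,)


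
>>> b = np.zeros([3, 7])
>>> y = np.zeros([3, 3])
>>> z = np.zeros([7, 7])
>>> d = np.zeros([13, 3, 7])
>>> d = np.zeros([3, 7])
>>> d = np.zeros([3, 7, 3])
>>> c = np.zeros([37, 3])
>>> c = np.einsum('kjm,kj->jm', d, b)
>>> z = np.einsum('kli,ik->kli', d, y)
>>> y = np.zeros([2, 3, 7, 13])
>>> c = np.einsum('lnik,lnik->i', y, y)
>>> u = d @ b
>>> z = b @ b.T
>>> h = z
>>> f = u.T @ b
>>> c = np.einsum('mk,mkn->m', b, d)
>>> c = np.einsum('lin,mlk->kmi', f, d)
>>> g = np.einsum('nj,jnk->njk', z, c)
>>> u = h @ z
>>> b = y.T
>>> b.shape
(13, 7, 3, 2)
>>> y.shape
(2, 3, 7, 13)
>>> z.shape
(3, 3)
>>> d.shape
(3, 7, 3)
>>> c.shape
(3, 3, 7)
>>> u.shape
(3, 3)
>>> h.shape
(3, 3)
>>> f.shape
(7, 7, 7)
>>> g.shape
(3, 3, 7)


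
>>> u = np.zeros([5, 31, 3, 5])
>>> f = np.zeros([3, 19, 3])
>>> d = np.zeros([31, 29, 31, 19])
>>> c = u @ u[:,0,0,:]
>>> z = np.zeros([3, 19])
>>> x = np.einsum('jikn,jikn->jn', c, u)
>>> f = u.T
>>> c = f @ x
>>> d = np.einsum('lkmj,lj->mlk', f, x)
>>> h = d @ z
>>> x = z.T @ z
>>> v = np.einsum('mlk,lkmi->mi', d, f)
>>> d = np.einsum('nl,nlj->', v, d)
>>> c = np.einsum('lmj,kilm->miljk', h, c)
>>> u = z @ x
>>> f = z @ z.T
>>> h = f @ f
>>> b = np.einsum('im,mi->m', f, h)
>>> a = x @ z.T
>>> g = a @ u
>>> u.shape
(3, 19)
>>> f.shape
(3, 3)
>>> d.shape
()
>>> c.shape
(5, 3, 31, 19, 5)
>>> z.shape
(3, 19)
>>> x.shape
(19, 19)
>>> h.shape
(3, 3)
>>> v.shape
(31, 5)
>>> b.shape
(3,)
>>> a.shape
(19, 3)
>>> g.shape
(19, 19)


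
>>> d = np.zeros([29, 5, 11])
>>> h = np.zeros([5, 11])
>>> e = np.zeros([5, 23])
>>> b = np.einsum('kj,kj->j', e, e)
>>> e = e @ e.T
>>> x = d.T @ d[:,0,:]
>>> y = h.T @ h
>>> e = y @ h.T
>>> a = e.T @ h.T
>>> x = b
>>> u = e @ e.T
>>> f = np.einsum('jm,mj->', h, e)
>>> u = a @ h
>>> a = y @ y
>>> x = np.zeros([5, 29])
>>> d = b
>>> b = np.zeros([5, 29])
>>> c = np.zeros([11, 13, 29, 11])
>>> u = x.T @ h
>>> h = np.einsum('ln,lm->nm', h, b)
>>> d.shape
(23,)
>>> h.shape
(11, 29)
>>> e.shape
(11, 5)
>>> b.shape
(5, 29)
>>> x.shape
(5, 29)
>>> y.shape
(11, 11)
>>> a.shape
(11, 11)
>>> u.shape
(29, 11)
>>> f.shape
()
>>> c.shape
(11, 13, 29, 11)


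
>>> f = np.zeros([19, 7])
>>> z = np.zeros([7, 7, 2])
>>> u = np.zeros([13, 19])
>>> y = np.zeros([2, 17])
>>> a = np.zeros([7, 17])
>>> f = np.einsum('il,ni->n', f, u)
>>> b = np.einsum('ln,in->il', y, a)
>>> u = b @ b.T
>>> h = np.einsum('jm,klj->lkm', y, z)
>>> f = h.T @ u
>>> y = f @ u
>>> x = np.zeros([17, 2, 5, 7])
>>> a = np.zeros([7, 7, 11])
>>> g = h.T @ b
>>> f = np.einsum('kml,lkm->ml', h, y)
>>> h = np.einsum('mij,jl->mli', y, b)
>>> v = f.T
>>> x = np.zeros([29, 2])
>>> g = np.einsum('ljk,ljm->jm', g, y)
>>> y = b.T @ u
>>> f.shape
(7, 17)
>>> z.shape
(7, 7, 2)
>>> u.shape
(7, 7)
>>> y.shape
(2, 7)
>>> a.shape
(7, 7, 11)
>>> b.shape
(7, 2)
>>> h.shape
(17, 2, 7)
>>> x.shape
(29, 2)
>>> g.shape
(7, 7)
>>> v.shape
(17, 7)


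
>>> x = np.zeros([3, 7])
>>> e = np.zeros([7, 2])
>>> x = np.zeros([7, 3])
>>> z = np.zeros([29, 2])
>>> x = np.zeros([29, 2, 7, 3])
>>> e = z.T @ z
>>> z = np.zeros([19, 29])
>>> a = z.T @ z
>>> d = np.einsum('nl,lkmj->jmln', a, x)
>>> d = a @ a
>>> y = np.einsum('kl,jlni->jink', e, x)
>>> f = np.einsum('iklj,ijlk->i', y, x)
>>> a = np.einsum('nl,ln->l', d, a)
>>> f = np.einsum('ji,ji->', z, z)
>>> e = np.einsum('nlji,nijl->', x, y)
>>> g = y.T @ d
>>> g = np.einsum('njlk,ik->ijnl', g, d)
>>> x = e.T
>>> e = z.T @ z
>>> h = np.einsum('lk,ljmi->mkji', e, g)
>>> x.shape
()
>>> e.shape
(29, 29)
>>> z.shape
(19, 29)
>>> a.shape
(29,)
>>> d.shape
(29, 29)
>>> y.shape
(29, 3, 7, 2)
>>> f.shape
()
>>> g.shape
(29, 7, 2, 3)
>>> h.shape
(2, 29, 7, 3)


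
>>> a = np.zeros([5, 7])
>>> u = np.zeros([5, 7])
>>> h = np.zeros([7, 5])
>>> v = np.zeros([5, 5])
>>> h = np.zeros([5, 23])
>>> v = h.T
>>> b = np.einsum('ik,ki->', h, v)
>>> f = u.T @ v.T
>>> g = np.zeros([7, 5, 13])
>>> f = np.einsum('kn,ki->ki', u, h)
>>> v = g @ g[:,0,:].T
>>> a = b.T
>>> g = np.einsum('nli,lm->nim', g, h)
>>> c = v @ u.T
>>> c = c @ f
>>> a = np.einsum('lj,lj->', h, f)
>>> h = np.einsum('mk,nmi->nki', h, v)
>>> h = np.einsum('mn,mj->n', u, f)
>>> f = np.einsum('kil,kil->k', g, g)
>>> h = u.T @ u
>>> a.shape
()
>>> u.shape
(5, 7)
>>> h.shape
(7, 7)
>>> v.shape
(7, 5, 7)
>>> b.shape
()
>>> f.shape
(7,)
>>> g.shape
(7, 13, 23)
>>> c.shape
(7, 5, 23)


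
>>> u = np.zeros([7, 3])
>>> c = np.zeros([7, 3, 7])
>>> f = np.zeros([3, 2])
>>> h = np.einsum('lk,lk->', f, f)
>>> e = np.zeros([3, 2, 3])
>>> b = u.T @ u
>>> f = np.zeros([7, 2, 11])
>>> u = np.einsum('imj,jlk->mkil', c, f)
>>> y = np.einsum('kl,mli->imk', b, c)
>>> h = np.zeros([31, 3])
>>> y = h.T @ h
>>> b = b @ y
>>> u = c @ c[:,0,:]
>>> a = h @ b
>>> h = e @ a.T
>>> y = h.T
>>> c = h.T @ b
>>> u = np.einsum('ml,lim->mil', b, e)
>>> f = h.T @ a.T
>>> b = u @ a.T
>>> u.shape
(3, 2, 3)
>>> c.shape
(31, 2, 3)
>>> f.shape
(31, 2, 31)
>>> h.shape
(3, 2, 31)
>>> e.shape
(3, 2, 3)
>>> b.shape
(3, 2, 31)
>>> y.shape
(31, 2, 3)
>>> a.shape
(31, 3)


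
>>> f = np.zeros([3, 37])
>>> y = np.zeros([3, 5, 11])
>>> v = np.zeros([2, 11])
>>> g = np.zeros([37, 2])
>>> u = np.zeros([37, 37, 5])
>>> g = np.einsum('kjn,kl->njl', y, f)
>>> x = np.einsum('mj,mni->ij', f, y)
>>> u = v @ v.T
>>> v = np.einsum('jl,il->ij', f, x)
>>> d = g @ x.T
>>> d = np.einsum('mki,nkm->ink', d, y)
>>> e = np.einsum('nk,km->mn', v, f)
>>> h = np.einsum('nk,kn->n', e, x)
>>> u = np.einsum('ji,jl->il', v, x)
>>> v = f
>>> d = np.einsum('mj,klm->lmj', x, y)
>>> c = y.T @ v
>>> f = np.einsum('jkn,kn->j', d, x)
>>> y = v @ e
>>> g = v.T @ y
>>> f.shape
(5,)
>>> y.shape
(3, 11)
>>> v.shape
(3, 37)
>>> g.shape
(37, 11)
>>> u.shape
(3, 37)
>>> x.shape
(11, 37)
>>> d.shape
(5, 11, 37)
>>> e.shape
(37, 11)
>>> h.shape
(37,)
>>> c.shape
(11, 5, 37)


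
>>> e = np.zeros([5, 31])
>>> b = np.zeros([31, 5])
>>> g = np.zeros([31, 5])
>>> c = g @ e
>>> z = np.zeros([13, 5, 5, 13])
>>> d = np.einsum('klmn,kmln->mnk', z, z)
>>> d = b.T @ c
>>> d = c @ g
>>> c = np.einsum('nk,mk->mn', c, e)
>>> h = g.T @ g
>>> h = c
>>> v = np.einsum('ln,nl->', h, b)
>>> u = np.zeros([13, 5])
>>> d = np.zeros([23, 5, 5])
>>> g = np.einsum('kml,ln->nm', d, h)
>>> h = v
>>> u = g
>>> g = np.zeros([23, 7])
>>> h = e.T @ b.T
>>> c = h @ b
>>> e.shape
(5, 31)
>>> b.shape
(31, 5)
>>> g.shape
(23, 7)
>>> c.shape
(31, 5)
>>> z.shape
(13, 5, 5, 13)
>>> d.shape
(23, 5, 5)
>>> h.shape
(31, 31)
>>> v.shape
()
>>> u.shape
(31, 5)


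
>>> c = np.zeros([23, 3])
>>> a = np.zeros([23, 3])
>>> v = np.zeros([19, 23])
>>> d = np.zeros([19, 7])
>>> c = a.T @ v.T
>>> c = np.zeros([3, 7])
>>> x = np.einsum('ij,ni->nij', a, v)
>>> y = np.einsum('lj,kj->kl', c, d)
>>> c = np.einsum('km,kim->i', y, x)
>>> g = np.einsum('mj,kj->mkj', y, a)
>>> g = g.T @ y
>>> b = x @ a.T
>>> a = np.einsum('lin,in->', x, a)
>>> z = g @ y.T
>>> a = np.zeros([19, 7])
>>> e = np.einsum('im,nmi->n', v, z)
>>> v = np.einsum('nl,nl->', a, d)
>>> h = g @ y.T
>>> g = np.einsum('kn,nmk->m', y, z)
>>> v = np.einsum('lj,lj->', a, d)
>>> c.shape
(23,)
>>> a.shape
(19, 7)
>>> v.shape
()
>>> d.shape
(19, 7)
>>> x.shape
(19, 23, 3)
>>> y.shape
(19, 3)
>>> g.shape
(23,)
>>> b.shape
(19, 23, 23)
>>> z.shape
(3, 23, 19)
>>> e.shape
(3,)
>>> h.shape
(3, 23, 19)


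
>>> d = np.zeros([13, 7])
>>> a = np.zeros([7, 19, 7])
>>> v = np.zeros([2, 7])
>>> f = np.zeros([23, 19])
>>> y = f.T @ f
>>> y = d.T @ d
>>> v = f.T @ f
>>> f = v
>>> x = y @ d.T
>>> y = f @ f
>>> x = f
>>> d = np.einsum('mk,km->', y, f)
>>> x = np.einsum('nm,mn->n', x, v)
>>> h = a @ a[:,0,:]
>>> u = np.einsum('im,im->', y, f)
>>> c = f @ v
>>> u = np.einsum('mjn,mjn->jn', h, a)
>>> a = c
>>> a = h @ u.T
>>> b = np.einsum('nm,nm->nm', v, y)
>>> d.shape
()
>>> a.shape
(7, 19, 19)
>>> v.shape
(19, 19)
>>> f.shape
(19, 19)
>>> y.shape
(19, 19)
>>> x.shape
(19,)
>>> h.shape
(7, 19, 7)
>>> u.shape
(19, 7)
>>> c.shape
(19, 19)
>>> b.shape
(19, 19)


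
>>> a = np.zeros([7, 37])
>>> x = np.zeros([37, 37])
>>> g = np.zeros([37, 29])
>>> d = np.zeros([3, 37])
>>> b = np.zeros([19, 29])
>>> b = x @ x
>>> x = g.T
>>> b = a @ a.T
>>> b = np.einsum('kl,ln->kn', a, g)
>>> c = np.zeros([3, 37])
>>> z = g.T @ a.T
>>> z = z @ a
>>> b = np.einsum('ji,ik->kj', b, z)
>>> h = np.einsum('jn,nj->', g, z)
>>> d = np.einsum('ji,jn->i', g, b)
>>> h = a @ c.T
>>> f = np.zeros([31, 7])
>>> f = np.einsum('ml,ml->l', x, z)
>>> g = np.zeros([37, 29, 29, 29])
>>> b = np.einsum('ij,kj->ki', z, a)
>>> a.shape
(7, 37)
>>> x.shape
(29, 37)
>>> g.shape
(37, 29, 29, 29)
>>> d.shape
(29,)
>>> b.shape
(7, 29)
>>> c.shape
(3, 37)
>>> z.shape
(29, 37)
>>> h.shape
(7, 3)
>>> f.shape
(37,)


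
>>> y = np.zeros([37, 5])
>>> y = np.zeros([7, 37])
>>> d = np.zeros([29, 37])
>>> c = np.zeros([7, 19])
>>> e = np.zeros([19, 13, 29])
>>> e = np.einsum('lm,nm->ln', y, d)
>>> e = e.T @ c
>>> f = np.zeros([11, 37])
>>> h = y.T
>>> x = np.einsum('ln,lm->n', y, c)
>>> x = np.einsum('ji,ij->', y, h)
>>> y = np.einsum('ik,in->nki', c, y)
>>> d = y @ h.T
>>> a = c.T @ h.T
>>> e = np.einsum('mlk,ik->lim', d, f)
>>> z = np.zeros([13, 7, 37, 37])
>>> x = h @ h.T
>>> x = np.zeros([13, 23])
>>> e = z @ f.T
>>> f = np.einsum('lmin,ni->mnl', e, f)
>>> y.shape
(37, 19, 7)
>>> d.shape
(37, 19, 37)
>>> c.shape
(7, 19)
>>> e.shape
(13, 7, 37, 11)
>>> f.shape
(7, 11, 13)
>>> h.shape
(37, 7)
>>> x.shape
(13, 23)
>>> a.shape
(19, 37)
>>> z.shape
(13, 7, 37, 37)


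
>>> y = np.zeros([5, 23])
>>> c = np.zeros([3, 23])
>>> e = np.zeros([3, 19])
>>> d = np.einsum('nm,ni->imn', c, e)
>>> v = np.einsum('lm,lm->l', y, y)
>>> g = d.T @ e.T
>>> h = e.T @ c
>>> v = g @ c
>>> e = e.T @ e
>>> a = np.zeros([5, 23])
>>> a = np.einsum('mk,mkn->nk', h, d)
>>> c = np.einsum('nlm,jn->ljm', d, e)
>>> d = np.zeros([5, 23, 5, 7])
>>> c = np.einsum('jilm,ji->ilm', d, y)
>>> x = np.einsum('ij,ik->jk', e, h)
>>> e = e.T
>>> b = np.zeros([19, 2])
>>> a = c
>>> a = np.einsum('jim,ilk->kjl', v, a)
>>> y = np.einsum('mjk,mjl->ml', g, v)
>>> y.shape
(3, 23)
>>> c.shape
(23, 5, 7)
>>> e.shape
(19, 19)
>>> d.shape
(5, 23, 5, 7)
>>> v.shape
(3, 23, 23)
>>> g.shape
(3, 23, 3)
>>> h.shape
(19, 23)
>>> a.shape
(7, 3, 5)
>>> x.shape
(19, 23)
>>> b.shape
(19, 2)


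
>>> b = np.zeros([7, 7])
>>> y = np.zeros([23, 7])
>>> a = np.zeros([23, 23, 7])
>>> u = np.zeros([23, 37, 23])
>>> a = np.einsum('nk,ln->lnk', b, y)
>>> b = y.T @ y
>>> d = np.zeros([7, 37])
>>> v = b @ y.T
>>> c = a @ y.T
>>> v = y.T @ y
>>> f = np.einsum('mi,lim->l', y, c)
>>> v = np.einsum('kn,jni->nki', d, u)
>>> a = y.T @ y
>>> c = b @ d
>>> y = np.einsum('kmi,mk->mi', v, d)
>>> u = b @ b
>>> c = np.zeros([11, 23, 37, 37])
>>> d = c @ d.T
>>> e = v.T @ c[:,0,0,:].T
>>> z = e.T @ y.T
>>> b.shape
(7, 7)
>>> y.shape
(7, 23)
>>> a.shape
(7, 7)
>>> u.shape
(7, 7)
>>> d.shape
(11, 23, 37, 7)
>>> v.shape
(37, 7, 23)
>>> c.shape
(11, 23, 37, 37)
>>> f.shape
(23,)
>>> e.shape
(23, 7, 11)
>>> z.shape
(11, 7, 7)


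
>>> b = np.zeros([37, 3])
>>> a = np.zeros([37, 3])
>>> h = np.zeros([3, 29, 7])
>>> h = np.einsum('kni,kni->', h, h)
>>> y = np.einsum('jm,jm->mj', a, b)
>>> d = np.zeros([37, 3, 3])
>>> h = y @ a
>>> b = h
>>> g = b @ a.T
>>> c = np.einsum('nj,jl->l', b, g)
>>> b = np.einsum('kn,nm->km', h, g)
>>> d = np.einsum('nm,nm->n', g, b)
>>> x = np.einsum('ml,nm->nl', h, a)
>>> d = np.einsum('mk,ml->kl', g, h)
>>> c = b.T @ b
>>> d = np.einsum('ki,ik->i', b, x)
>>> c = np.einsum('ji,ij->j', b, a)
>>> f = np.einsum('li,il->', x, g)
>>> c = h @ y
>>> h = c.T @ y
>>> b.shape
(3, 37)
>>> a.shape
(37, 3)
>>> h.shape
(37, 37)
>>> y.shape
(3, 37)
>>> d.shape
(37,)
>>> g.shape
(3, 37)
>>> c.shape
(3, 37)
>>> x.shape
(37, 3)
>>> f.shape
()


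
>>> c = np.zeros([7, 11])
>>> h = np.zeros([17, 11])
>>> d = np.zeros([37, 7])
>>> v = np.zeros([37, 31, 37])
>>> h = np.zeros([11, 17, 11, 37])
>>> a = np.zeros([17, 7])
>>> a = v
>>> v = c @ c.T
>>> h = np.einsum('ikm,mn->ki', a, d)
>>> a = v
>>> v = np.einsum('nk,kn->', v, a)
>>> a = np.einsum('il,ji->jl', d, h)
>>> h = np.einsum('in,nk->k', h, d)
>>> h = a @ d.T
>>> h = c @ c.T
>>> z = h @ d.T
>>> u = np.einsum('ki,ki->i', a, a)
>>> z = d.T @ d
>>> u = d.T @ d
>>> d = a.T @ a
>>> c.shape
(7, 11)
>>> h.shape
(7, 7)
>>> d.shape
(7, 7)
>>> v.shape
()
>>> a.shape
(31, 7)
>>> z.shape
(7, 7)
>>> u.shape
(7, 7)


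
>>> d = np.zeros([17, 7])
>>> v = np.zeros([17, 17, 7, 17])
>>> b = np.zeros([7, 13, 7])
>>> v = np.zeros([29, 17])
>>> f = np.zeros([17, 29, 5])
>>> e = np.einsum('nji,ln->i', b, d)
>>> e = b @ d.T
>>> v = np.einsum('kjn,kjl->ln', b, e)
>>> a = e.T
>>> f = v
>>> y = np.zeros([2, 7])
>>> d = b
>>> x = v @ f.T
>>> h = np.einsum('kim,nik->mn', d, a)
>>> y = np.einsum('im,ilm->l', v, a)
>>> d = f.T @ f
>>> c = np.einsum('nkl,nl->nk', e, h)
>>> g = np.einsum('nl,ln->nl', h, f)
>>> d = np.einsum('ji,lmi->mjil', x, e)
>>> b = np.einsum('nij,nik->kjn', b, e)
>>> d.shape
(13, 17, 17, 7)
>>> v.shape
(17, 7)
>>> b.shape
(17, 7, 7)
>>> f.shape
(17, 7)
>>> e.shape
(7, 13, 17)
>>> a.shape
(17, 13, 7)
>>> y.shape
(13,)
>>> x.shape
(17, 17)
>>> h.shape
(7, 17)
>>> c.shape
(7, 13)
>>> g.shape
(7, 17)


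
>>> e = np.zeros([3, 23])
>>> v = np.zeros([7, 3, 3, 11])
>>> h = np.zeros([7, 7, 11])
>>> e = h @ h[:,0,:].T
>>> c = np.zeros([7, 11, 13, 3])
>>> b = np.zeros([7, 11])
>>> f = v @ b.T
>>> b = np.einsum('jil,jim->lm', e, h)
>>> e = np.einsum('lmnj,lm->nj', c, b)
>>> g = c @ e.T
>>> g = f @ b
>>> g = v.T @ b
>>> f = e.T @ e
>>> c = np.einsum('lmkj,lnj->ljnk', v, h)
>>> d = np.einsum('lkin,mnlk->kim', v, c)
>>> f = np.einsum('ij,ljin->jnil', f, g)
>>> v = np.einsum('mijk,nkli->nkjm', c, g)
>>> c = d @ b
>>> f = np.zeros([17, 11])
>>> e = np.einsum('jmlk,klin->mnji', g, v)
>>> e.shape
(3, 7, 11, 7)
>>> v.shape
(11, 3, 7, 7)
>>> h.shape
(7, 7, 11)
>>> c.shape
(3, 3, 11)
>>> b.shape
(7, 11)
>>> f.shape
(17, 11)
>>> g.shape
(11, 3, 3, 11)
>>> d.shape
(3, 3, 7)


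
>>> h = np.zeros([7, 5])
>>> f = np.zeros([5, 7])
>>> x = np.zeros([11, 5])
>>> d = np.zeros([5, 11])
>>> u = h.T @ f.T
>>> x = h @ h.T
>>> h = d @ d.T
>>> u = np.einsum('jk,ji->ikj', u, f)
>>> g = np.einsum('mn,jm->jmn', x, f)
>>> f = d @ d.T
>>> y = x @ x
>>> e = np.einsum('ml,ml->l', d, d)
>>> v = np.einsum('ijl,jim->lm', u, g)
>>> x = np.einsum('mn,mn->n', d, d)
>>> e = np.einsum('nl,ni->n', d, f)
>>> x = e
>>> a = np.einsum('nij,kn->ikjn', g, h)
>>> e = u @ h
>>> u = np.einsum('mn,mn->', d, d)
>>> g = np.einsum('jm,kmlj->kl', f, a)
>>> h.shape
(5, 5)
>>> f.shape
(5, 5)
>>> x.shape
(5,)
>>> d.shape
(5, 11)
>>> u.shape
()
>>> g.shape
(7, 7)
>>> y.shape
(7, 7)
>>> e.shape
(7, 5, 5)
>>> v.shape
(5, 7)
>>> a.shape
(7, 5, 7, 5)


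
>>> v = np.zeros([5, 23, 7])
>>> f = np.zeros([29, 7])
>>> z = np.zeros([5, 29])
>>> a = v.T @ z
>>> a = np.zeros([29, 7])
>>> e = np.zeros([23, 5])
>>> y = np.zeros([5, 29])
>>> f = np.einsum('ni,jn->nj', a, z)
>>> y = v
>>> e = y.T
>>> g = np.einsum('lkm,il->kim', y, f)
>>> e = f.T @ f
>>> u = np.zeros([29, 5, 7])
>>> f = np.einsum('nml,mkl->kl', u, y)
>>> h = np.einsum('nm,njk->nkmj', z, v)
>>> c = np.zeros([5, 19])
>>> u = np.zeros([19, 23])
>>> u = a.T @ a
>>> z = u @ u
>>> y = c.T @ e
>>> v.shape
(5, 23, 7)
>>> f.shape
(23, 7)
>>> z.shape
(7, 7)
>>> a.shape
(29, 7)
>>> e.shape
(5, 5)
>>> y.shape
(19, 5)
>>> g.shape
(23, 29, 7)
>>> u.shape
(7, 7)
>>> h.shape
(5, 7, 29, 23)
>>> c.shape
(5, 19)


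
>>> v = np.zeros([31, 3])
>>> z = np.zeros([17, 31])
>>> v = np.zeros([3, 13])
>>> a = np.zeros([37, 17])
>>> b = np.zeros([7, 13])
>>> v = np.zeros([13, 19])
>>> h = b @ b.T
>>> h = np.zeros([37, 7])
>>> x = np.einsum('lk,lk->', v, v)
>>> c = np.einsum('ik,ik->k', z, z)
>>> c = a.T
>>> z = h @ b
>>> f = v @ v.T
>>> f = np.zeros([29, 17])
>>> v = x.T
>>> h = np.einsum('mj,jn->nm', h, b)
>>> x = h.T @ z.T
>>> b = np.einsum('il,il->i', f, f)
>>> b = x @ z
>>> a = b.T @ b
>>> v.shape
()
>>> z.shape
(37, 13)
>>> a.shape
(13, 13)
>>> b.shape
(37, 13)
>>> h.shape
(13, 37)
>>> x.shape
(37, 37)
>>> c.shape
(17, 37)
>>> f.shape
(29, 17)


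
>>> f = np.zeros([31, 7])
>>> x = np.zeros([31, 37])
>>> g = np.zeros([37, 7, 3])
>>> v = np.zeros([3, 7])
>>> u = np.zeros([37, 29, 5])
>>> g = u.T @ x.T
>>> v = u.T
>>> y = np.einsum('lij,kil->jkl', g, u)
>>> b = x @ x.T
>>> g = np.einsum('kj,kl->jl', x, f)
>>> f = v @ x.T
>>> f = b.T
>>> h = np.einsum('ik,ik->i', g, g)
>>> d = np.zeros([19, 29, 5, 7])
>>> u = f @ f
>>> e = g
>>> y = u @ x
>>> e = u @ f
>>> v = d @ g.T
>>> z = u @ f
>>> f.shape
(31, 31)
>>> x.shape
(31, 37)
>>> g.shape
(37, 7)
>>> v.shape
(19, 29, 5, 37)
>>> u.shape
(31, 31)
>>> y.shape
(31, 37)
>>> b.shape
(31, 31)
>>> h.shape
(37,)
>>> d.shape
(19, 29, 5, 7)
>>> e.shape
(31, 31)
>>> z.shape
(31, 31)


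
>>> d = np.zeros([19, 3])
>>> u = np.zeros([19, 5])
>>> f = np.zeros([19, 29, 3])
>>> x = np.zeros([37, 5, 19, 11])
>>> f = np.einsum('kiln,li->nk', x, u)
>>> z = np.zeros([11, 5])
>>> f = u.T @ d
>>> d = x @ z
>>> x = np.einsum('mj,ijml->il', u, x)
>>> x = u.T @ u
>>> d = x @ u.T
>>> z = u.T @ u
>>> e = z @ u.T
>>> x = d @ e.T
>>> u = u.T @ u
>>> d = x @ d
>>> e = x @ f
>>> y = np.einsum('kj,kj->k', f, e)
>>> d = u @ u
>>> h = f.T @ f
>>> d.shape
(5, 5)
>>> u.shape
(5, 5)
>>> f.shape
(5, 3)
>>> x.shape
(5, 5)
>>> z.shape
(5, 5)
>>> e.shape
(5, 3)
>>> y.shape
(5,)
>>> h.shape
(3, 3)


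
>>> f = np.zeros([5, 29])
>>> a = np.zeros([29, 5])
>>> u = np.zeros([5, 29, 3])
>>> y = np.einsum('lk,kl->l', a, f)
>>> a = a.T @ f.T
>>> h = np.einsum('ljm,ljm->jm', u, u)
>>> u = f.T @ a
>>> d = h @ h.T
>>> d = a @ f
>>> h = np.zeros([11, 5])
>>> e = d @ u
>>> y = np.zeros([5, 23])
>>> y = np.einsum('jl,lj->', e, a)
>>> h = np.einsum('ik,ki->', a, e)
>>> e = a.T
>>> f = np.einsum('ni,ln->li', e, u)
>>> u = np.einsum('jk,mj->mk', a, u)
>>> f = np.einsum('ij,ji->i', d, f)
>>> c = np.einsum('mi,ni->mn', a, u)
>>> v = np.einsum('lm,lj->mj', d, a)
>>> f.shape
(5,)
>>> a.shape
(5, 5)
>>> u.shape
(29, 5)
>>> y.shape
()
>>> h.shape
()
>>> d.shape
(5, 29)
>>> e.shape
(5, 5)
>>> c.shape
(5, 29)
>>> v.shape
(29, 5)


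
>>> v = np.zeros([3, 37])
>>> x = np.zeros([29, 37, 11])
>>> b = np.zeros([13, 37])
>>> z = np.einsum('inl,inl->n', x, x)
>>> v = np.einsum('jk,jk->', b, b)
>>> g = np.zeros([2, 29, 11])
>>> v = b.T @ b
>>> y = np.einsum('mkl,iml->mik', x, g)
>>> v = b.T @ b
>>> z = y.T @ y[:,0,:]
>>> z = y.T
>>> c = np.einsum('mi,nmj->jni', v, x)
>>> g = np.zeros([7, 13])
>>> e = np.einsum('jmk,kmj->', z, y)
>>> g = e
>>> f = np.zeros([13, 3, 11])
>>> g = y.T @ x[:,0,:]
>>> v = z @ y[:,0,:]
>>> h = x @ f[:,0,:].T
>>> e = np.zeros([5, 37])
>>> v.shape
(37, 2, 37)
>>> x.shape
(29, 37, 11)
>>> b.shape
(13, 37)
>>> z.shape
(37, 2, 29)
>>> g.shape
(37, 2, 11)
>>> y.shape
(29, 2, 37)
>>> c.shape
(11, 29, 37)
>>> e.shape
(5, 37)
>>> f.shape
(13, 3, 11)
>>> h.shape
(29, 37, 13)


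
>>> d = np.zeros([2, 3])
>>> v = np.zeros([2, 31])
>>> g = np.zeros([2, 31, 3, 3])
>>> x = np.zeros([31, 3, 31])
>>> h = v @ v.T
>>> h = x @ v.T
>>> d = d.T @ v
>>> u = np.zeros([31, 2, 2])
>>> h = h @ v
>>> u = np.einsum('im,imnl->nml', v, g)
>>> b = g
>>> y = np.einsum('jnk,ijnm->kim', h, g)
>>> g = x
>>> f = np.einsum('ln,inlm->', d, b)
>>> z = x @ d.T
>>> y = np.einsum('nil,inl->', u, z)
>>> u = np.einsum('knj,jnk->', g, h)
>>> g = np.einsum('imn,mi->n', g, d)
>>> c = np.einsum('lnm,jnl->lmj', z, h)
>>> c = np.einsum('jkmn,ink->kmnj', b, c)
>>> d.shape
(3, 31)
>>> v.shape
(2, 31)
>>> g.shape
(31,)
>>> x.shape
(31, 3, 31)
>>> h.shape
(31, 3, 31)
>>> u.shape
()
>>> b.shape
(2, 31, 3, 3)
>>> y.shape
()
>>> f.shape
()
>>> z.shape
(31, 3, 3)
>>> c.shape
(31, 3, 3, 2)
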